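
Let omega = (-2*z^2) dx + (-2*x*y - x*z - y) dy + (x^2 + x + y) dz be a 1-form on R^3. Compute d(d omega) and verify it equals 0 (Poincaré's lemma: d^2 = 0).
d(d omega) = 0

Step 1: d omega = sum_{i<j} (∂f_j/∂x_i - ∂f_i/∂x_j) dx_i ∧ dx_j:
  coeff of dx ∧ dy: -2*y - z
  coeff of dx ∧ dz: 2*x + 4*z + 1
  coeff of dy ∧ dz: x + 1
Step 2: Apply d again to each 2-form coefficient. The only possible 3-form in R^3 is dx ∧ dy ∧ dz, with coefficient
  ∂(coeff of dy∧dz)/∂x - ∂(coeff of dx∧dz)/∂y + ∂(coeff of dx∧dy)/∂z
  = ∂/∂x (x + 1) - ∂/∂y (2*x + 4*z + 1) + ∂/∂z (-2*y - z).
Each of these terms simplifies to sums of mixed partials that cancel in pairs. The result is 0 (by equality of mixed partials for smooth functions — Schwarz / Clairaut).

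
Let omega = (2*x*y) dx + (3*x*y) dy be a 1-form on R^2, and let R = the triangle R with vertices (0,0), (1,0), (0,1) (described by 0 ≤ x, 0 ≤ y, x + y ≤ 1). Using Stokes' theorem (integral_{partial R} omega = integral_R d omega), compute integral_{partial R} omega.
integral_(partial R) omega = 1/6

Stokes: integral_partial_R omega = integral_R d omega with d omega = (∂Q/∂x - ∂P/∂y) dx ∧ dy.
  ∂Q/∂x = 3*y
  ∂P/∂y = 2*x
  integrand = ∂Q/∂x - ∂P/∂y = -2*x + 3*y.
Integrating over R: integral_0^1 integral_0^{1-x} (-2*x + 3*y) dy dx = 1/6.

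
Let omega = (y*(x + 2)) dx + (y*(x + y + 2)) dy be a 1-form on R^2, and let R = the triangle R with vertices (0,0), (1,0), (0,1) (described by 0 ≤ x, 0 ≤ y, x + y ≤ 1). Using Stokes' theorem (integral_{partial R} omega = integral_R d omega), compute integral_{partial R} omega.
integral_(partial R) omega = -1

Stokes: integral_partial_R omega = integral_R d omega with d omega = (∂Q/∂x - ∂P/∂y) dx ∧ dy.
  ∂Q/∂x = y
  ∂P/∂y = x + 2
  integrand = ∂Q/∂x - ∂P/∂y = -x + y - 2.
Integrating over R: integral_0^1 integral_0^{1-x} (-x + y - 2) dy dx = -1.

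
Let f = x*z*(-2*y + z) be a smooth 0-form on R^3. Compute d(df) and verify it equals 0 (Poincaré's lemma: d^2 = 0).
d(df) = 0

Step 1: df = sum_i (∂f/∂x_i) dx_i = (z*(-2*y + z)) dx + (-2*x*z) dy + (2*x*(-y + z)) dz.
Step 2: Apply d again. Using the 1-form formula, the coefficient of dx ∧ dy in d(df) is ∂^2 f/∂x ∂y - ∂^2 f/∂y ∂x = (-2*z) - (-2*z) = 0 (equality of mixed partials for smooth f).
Similarly for dx ∧ dz and dy ∧ dz — all coefficients vanish. So d(df) = 0.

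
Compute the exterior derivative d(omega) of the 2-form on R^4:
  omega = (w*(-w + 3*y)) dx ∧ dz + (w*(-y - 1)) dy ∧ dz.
d(omega) = (-3*w) dx ∧ dy ∧ dz + (-2*w + 3*y) dx ∧ dz ∧ dw + (-y - 1) dy ∧ dz ∧ dw

For a 2-form omega = sum_{i<j} g_{ij} dx_i ∧ dx_j, the exterior derivative is
  d(omega) = sum_{i<j} d(g_{ij}) ∧ dx_i ∧ dx_j = sum_{i<j, k} (∂g_{ij}/∂x_k) dx_k ∧ dx_i ∧ dx_j.
Expand each term, using dx_k ∧ dx_i ∧ dx_j = sgn(permutation) dx_{(a)} ∧ dx_{(b)} ∧ dx_{(c)} with (a < b < c) sorted:
  d(w*(-w + 3*y)) includes (∂/∂y)(w*(-w + 3*y)) dy = (3*w) dy, which multiplied by dx ∧ dz gives (-3*w) dx ∧ dy ∧ dz
  d(w*(-w + 3*y)) includes (∂/∂w)(w*(-w + 3*y)) dw = (-2*w + 3*y) dw, which multiplied by dx ∧ dz gives (-2*w + 3*y) dx ∧ dz ∧ dw
  d(w*(-y - 1)) includes (∂/∂w)(w*(-y - 1)) dw = (-y - 1) dw, which multiplied by dy ∧ dz gives (-y - 1) dy ∧ dz ∧ dw
Collecting like 3-forms: d(omega) = (-3*w) dx ∧ dy ∧ dz + (-2*w + 3*y) dx ∧ dz ∧ dw + (-y - 1) dy ∧ dz ∧ dw.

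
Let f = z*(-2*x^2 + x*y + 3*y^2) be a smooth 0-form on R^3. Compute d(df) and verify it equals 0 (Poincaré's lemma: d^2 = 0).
d(df) = 0

Step 1: df = sum_i (∂f/∂x_i) dx_i = (z*(-4*x + y)) dx + (z*(x + 6*y)) dy + (-2*x^2 + x*y + 3*y^2) dz.
Step 2: Apply d again. Using the 1-form formula, the coefficient of dx ∧ dy in d(df) is ∂^2 f/∂x ∂y - ∂^2 f/∂y ∂x = (z) - (z) = 0 (equality of mixed partials for smooth f).
Similarly for dx ∧ dz and dy ∧ dz — all coefficients vanish. So d(df) = 0.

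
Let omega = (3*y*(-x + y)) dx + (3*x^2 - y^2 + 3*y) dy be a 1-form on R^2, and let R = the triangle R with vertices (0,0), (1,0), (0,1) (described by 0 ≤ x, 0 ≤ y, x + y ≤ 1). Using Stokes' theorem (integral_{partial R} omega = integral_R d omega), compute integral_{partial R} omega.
integral_(partial R) omega = 1/2

Stokes: integral_partial_R omega = integral_R d omega with d omega = (∂Q/∂x - ∂P/∂y) dx ∧ dy.
  ∂Q/∂x = 6*x
  ∂P/∂y = -3*x + 6*y
  integrand = ∂Q/∂x - ∂P/∂y = 9*x - 6*y.
Integrating over R: integral_0^1 integral_0^{1-x} (9*x - 6*y) dy dx = 1/2.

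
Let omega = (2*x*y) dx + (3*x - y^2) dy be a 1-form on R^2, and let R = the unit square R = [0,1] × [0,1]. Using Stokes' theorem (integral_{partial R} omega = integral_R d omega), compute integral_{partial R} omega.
integral_(partial R) omega = 2

Stokes: integral_partial_R omega = integral_R d omega with d omega = (∂Q/∂x - ∂P/∂y) dx ∧ dy.
  ∂Q/∂x = 3
  ∂P/∂y = 2*x
  integrand = ∂Q/∂x - ∂P/∂y = 3 - 2*x.
Integrating over R: integral_0^1 integral_0^1 (3 - 2*x) dx dy = 2.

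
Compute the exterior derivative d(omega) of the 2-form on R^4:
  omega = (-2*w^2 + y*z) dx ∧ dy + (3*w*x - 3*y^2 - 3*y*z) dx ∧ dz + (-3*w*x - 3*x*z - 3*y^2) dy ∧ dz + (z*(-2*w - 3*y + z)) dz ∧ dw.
d(omega) = (-3*w + 7*y) dx ∧ dy ∧ dz + (-4*w) dx ∧ dy ∧ dw + (3*x) dx ∧ dz ∧ dw + (-3*x - 3*z) dy ∧ dz ∧ dw

For a 2-form omega = sum_{i<j} g_{ij} dx_i ∧ dx_j, the exterior derivative is
  d(omega) = sum_{i<j} d(g_{ij}) ∧ dx_i ∧ dx_j = sum_{i<j, k} (∂g_{ij}/∂x_k) dx_k ∧ dx_i ∧ dx_j.
Expand each term, using dx_k ∧ dx_i ∧ dx_j = sgn(permutation) dx_{(a)} ∧ dx_{(b)} ∧ dx_{(c)} with (a < b < c) sorted:
  d(-2*w^2 + y*z) includes (∂/∂z)(-2*w^2 + y*z) dz = (y) dz, which multiplied by dx ∧ dy gives (y) dx ∧ dy ∧ dz
  d(-2*w^2 + y*z) includes (∂/∂w)(-2*w^2 + y*z) dw = (-4*w) dw, which multiplied by dx ∧ dy gives (-4*w) dx ∧ dy ∧ dw
  d(3*w*x - 3*y^2 - 3*y*z) includes (∂/∂y)(3*w*x - 3*y^2 - 3*y*z) dy = (-6*y - 3*z) dy, which multiplied by dx ∧ dz gives (6*y + 3*z) dx ∧ dy ∧ dz
  d(3*w*x - 3*y^2 - 3*y*z) includes (∂/∂w)(3*w*x - 3*y^2 - 3*y*z) dw = (3*x) dw, which multiplied by dx ∧ dz gives (3*x) dx ∧ dz ∧ dw
  d(-3*w*x - 3*x*z - 3*y^2) includes (∂/∂x)(-3*w*x - 3*x*z - 3*y^2) dx = (-3*w - 3*z) dx, which multiplied by dy ∧ dz gives (-3*w - 3*z) dx ∧ dy ∧ dz
  d(-3*w*x - 3*x*z - 3*y^2) includes (∂/∂w)(-3*w*x - 3*x*z - 3*y^2) dw = (-3*x) dw, which multiplied by dy ∧ dz gives (-3*x) dy ∧ dz ∧ dw
  d(z*(-2*w - 3*y + z)) includes (∂/∂y)(z*(-2*w - 3*y + z)) dy = (-3*z) dy, which multiplied by dz ∧ dw gives (-3*z) dy ∧ dz ∧ dw
Collecting like 3-forms: d(omega) = (-3*w + 7*y) dx ∧ dy ∧ dz + (-4*w) dx ∧ dy ∧ dw + (3*x) dx ∧ dz ∧ dw + (-3*x - 3*z) dy ∧ dz ∧ dw.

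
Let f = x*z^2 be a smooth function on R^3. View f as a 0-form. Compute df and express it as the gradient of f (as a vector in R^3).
df = (z^2) dx + (0) dy + (2*x*z) dz; grad f = (z^2, 0, 2*x*z)

For a 0-form f, d f = (∂f/∂x) dx + (∂f/∂y) dy + (∂f/∂z) dz. The components of the vector representation are exactly the entries of grad f in Cartesian coordinates:
  ∂f/∂x = z^2
  ∂f/∂y = 0
  ∂f/∂z = 2*x*z.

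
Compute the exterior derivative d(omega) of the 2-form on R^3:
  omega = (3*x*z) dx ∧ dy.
d(omega) = (3*x) dx ∧ dy ∧ dz

For a 2-form omega = sum_{i<j} g_{ij} dx_i ∧ dx_j, the exterior derivative is
  d(omega) = sum_{i<j} d(g_{ij}) ∧ dx_i ∧ dx_j = sum_{i<j, k} (∂g_{ij}/∂x_k) dx_k ∧ dx_i ∧ dx_j.
Expand each term, using dx_k ∧ dx_i ∧ dx_j = sgn(permutation) dx_{(a)} ∧ dx_{(b)} ∧ dx_{(c)} with (a < b < c) sorted:
  d(3*x*z) includes (∂/∂z)(3*x*z) dz = (3*x) dz, which multiplied by dx ∧ dy gives (3*x) dx ∧ dy ∧ dz
Collecting like 3-forms: d(omega) = (3*x) dx ∧ dy ∧ dz.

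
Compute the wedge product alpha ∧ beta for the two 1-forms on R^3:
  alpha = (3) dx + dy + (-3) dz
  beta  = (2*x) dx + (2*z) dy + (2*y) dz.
alpha ∧ beta = (-2*x + 6*z) dx ∧ dy + (6*x + 6*y) dx ∧ dz + (2*y + 6*z) dy ∧ dz

Distribute the wedge, using dx_i ∧ dx_j = -dx_j ∧ dx_i and dx_i ∧ dx_i = 0. For each pair (i, j) with i < j, the coefficient of dx_i ∧ dx_j in alpha ∧ beta is (alpha_i * beta_j - alpha_j * beta_i). Collecting: alpha ∧ beta = (-2*x + 6*z) dx ∧ dy + (6*x + 6*y) dx ∧ dz + (2*y + 6*z) dy ∧ dz.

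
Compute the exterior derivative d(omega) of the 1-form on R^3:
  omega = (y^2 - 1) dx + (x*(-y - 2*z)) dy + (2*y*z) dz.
d(omega) = (-3*y - 2*z) dx ∧ dy + (2*x + 2*z) dy ∧ dz

For a 1-form omega = sum_i f_i dx_i, the exterior derivative is
  d(omega) = sum_{i < j} (∂f_j/∂x_i - ∂f_i/∂x_j) dx_i ∧ dx_j.
  coefficient of dx ∧ dy: ∂f_2/∂x - ∂f_1/∂y = ∂(x*(-y - 2*z))/∂x - ∂(y^2 - 1)/∂y = -3*y - 2*z
  coefficient of dy ∧ dz: ∂f_3/∂y - ∂f_2/∂z = ∂(2*y*z)/∂y - ∂(x*(-y - 2*z))/∂z = 2*x + 2*z
Assembling: d(omega) = (-3*y - 2*z) dx ∧ dy + (2*x + 2*z) dy ∧ dz.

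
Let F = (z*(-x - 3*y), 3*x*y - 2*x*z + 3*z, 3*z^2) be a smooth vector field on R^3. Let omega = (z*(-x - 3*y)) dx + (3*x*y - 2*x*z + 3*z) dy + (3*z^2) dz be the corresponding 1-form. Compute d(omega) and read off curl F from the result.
d(omega) = (2*x - 3) dy ∧ dz + (-x - 3*y) dz ∧ dx + (3*y + z) dx ∧ dy; curl F = (2*x - 3, -x - 3*y, 3*y + z)

d omega = sum_{i<j} (∂f_j/∂x_i - ∂f_i/∂x_j) dx_i ∧ dx_j. Under the identification (dy ∧ dz, dz ∧ dx, dx ∧ dy) ↔ (e_x, e_y, e_z), the coefficients are exactly the components of curl F. Compute:
  ∂R/∂y - ∂Q/∂z = (0) - (3 - 2*x) = 2*x - 3
  ∂P/∂z - ∂R/∂x = (-x - 3*y) - (0) = -x - 3*y
  ∂Q/∂x - ∂P/∂y = (3*y - 2*z) - (-3*z) = 3*y + z.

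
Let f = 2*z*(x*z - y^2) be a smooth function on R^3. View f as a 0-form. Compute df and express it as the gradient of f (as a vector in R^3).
df = (2*z^2) dx + (-4*y*z) dy + (4*x*z - 2*y^2) dz; grad f = (2*z^2, -4*y*z, 4*x*z - 2*y^2)

For a 0-form f, d f = (∂f/∂x) dx + (∂f/∂y) dy + (∂f/∂z) dz. The components of the vector representation are exactly the entries of grad f in Cartesian coordinates:
  ∂f/∂x = 2*z^2
  ∂f/∂y = -4*y*z
  ∂f/∂z = 4*x*z - 2*y^2.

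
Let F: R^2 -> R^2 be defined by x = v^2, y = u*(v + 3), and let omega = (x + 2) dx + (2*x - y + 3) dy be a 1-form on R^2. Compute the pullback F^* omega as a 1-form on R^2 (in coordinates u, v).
F^* omega = (-u*v^2 - 6*u*v - 9*u + 2*v^3 + 6*v^2 + 3*v + 9) du + (-u^2*v - 3*u^2 + 2*u*v^2 + 3*u + 2*v^3 + 4*v) dv

Using F^*(f dg) = (f ∘ F) d(g ∘ F), substitute each coordinate x_i by F_i(u, v) in f_i, and replace dx_i by d F_i = (∂F_i/∂u) du + (∂F_i/∂v) dv.
  For the x component: f_1(F) = v^2 + 2; d F_1 = (0) du + (2*v) dv
  For the y component: f_2(F) = -u*v - 3*u + 2*v^2 + 3; d F_2 = (v + 3) du + (u) dv
Combining and collecting du, dv coefficients:
  coeff of du: -u*v^2 - 6*u*v - 9*u + 2*v^3 + 6*v^2 + 3*v + 9
  coeff of dv: -u^2*v - 3*u^2 + 2*u*v^2 + 3*u + 2*v^3 + 4*v
F^* omega = (-u*v^2 - 6*u*v - 9*u + 2*v^3 + 6*v^2 + 3*v + 9) du + (-u^2*v - 3*u^2 + 2*u*v^2 + 3*u + 2*v^3 + 4*v) dv.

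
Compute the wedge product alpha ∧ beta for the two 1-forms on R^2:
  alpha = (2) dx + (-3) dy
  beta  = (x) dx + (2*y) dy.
alpha ∧ beta = (3*x + 4*y) dx ∧ dy

Distribute the wedge, using dx_i ∧ dx_j = -dx_j ∧ dx_i and dx_i ∧ dx_i = 0. For each pair (i, j) with i < j, the coefficient of dx_i ∧ dx_j in alpha ∧ beta is (alpha_i * beta_j - alpha_j * beta_i). Collecting: alpha ∧ beta = (3*x + 4*y) dx ∧ dy.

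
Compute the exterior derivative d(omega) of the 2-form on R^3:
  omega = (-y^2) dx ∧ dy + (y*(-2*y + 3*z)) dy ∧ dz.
d(omega) = 0

For a 2-form omega = sum_{i<j} g_{ij} dx_i ∧ dx_j, the exterior derivative is
  d(omega) = sum_{i<j} d(g_{ij}) ∧ dx_i ∧ dx_j = sum_{i<j, k} (∂g_{ij}/∂x_k) dx_k ∧ dx_i ∧ dx_j.
Expand each term, using dx_k ∧ dx_i ∧ dx_j = sgn(permutation) dx_{(a)} ∧ dx_{(b)} ∧ dx_{(c)} with (a < b < c) sorted:

Collecting like 3-forms: d(omega) = 0.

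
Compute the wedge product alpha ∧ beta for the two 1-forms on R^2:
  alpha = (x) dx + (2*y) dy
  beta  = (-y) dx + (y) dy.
alpha ∧ beta = (y*(x + 2*y)) dx ∧ dy

Distribute the wedge, using dx_i ∧ dx_j = -dx_j ∧ dx_i and dx_i ∧ dx_i = 0. For each pair (i, j) with i < j, the coefficient of dx_i ∧ dx_j in alpha ∧ beta is (alpha_i * beta_j - alpha_j * beta_i). Collecting: alpha ∧ beta = (y*(x + 2*y)) dx ∧ dy.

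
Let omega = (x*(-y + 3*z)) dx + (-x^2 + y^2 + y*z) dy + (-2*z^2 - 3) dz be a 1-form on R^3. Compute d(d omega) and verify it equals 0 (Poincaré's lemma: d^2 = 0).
d(d omega) = 0

Step 1: d omega = sum_{i<j} (∂f_j/∂x_i - ∂f_i/∂x_j) dx_i ∧ dx_j:
  coeff of dx ∧ dy: -x
  coeff of dx ∧ dz: -3*x
  coeff of dy ∧ dz: -y
Step 2: Apply d again to each 2-form coefficient. The only possible 3-form in R^3 is dx ∧ dy ∧ dz, with coefficient
  ∂(coeff of dy∧dz)/∂x - ∂(coeff of dx∧dz)/∂y + ∂(coeff of dx∧dy)/∂z
  = ∂/∂x (-y) - ∂/∂y (-3*x) + ∂/∂z (-x).
Each of these terms simplifies to sums of mixed partials that cancel in pairs. The result is 0 (by equality of mixed partials for smooth functions — Schwarz / Clairaut).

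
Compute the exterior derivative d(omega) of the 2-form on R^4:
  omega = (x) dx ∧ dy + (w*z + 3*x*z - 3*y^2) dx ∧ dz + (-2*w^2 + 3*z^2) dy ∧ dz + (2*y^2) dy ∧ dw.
d(omega) = (6*y) dx ∧ dy ∧ dz + (z) dx ∧ dz ∧ dw + (-4*w) dy ∧ dz ∧ dw

For a 2-form omega = sum_{i<j} g_{ij} dx_i ∧ dx_j, the exterior derivative is
  d(omega) = sum_{i<j} d(g_{ij}) ∧ dx_i ∧ dx_j = sum_{i<j, k} (∂g_{ij}/∂x_k) dx_k ∧ dx_i ∧ dx_j.
Expand each term, using dx_k ∧ dx_i ∧ dx_j = sgn(permutation) dx_{(a)} ∧ dx_{(b)} ∧ dx_{(c)} with (a < b < c) sorted:
  d(w*z + 3*x*z - 3*y^2) includes (∂/∂y)(w*z + 3*x*z - 3*y^2) dy = (-6*y) dy, which multiplied by dx ∧ dz gives (6*y) dx ∧ dy ∧ dz
  d(w*z + 3*x*z - 3*y^2) includes (∂/∂w)(w*z + 3*x*z - 3*y^2) dw = (z) dw, which multiplied by dx ∧ dz gives (z) dx ∧ dz ∧ dw
  d(-2*w^2 + 3*z^2) includes (∂/∂w)(-2*w^2 + 3*z^2) dw = (-4*w) dw, which multiplied by dy ∧ dz gives (-4*w) dy ∧ dz ∧ dw
Collecting like 3-forms: d(omega) = (6*y) dx ∧ dy ∧ dz + (z) dx ∧ dz ∧ dw + (-4*w) dy ∧ dz ∧ dw.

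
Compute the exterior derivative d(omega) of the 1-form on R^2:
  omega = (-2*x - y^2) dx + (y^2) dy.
d(omega) = (2*y) dx ∧ dy

For a 1-form omega = sum_i f_i dx_i, the exterior derivative is
  d(omega) = sum_{i < j} (∂f_j/∂x_i - ∂f_i/∂x_j) dx_i ∧ dx_j.
  coefficient of dx ∧ dy: ∂f_2/∂x - ∂f_1/∂y = ∂(y^2)/∂x - ∂(-2*x - y^2)/∂y = 2*y
Assembling: d(omega) = (2*y) dx ∧ dy.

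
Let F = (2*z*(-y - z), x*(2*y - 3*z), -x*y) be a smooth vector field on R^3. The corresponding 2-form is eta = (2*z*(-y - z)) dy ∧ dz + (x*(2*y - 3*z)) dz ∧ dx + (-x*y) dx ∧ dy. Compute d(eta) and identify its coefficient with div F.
d(eta) = (2*x) dx ∧ dy ∧ dz; div F = 2*x

For a 2-form in R^3 of the form above, applying d gives a 3-form with coefficient ∂P/∂x + ∂Q/∂y + ∂R/∂z:
  ∂P/∂x = 0
  ∂Q/∂y = 2*x
  ∂R/∂z = 0
Sum = 2*x, which is exactly div F.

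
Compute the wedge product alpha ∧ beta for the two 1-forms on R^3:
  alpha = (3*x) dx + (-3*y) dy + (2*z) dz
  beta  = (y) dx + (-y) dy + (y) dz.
alpha ∧ beta = (3*y*(-x + y)) dx ∧ dy + (y*(3*x - 2*z)) dx ∧ dz + (y*(-3*y + 2*z)) dy ∧ dz

Distribute the wedge, using dx_i ∧ dx_j = -dx_j ∧ dx_i and dx_i ∧ dx_i = 0. For each pair (i, j) with i < j, the coefficient of dx_i ∧ dx_j in alpha ∧ beta is (alpha_i * beta_j - alpha_j * beta_i). Collecting: alpha ∧ beta = (3*y*(-x + y)) dx ∧ dy + (y*(3*x - 2*z)) dx ∧ dz + (y*(-3*y + 2*z)) dy ∧ dz.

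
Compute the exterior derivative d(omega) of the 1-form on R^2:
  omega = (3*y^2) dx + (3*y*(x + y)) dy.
d(omega) = (-3*y) dx ∧ dy

For a 1-form omega = sum_i f_i dx_i, the exterior derivative is
  d(omega) = sum_{i < j} (∂f_j/∂x_i - ∂f_i/∂x_j) dx_i ∧ dx_j.
  coefficient of dx ∧ dy: ∂f_2/∂x - ∂f_1/∂y = ∂(3*y*(x + y))/∂x - ∂(3*y^2)/∂y = -3*y
Assembling: d(omega) = (-3*y) dx ∧ dy.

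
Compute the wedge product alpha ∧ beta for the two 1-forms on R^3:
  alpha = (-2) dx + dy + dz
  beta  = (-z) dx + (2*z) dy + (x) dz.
alpha ∧ beta = (-3*z) dx ∧ dy + (-2*x + z) dx ∧ dz + (x - 2*z) dy ∧ dz

Distribute the wedge, using dx_i ∧ dx_j = -dx_j ∧ dx_i and dx_i ∧ dx_i = 0. For each pair (i, j) with i < j, the coefficient of dx_i ∧ dx_j in alpha ∧ beta is (alpha_i * beta_j - alpha_j * beta_i). Collecting: alpha ∧ beta = (-3*z) dx ∧ dy + (-2*x + z) dx ∧ dz + (x - 2*z) dy ∧ dz.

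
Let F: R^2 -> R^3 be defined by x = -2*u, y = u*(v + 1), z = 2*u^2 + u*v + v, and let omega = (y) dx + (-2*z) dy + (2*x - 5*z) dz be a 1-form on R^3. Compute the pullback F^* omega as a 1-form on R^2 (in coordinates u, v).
F^* omega = (-40*u^3 - 34*u^2*v - 20*u^2 - 7*u*v^2 - 28*u*v - 2*u - 7*v^2 - 2*v) du + (-14*u^3 - 7*u^2*v - 14*u^2 - 12*u*v - 4*u - 5*v) dv

Using F^*(f dg) = (f ∘ F) d(g ∘ F), substitute each coordinate x_i by F_i(u, v) in f_i, and replace dx_i by d F_i = (∂F_i/∂u) du + (∂F_i/∂v) dv.
  For the x component: f_1(F) = u*(v + 1); d F_1 = (-2) du + (0) dv
  For the y component: f_2(F) = -4*u^2 - 2*u*v - 2*v; d F_2 = (v + 1) du + (u) dv
  For the z component: f_3(F) = -10*u^2 - 5*u*v - 4*u - 5*v; d F_3 = (4*u + v) du + (u + 1) dv
Combining and collecting du, dv coefficients:
  coeff of du: -40*u^3 - 34*u^2*v - 20*u^2 - 7*u*v^2 - 28*u*v - 2*u - 7*v^2 - 2*v
  coeff of dv: -14*u^3 - 7*u^2*v - 14*u^2 - 12*u*v - 4*u - 5*v
F^* omega = (-40*u^3 - 34*u^2*v - 20*u^2 - 7*u*v^2 - 28*u*v - 2*u - 7*v^2 - 2*v) du + (-14*u^3 - 7*u^2*v - 14*u^2 - 12*u*v - 4*u - 5*v) dv.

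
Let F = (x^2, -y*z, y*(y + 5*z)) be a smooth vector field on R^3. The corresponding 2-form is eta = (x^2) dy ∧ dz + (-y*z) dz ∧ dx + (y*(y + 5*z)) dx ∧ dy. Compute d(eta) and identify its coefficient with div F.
d(eta) = (2*x + 5*y - z) dx ∧ dy ∧ dz; div F = 2*x + 5*y - z

For a 2-form in R^3 of the form above, applying d gives a 3-form with coefficient ∂P/∂x + ∂Q/∂y + ∂R/∂z:
  ∂P/∂x = 2*x
  ∂Q/∂y = -z
  ∂R/∂z = 5*y
Sum = 2*x + 5*y - z, which is exactly div F.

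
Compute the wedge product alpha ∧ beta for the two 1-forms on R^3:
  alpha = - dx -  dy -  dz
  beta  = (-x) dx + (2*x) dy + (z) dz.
alpha ∧ beta = (-3*x) dx ∧ dy + (-x - z) dx ∧ dz + (2*x - z) dy ∧ dz

Distribute the wedge, using dx_i ∧ dx_j = -dx_j ∧ dx_i and dx_i ∧ dx_i = 0. For each pair (i, j) with i < j, the coefficient of dx_i ∧ dx_j in alpha ∧ beta is (alpha_i * beta_j - alpha_j * beta_i). Collecting: alpha ∧ beta = (-3*x) dx ∧ dy + (-x - z) dx ∧ dz + (2*x - z) dy ∧ dz.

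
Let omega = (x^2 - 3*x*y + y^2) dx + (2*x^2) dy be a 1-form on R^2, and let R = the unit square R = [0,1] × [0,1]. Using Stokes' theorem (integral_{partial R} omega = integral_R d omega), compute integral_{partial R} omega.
integral_(partial R) omega = 5/2

Stokes: integral_partial_R omega = integral_R d omega with d omega = (∂Q/∂x - ∂P/∂y) dx ∧ dy.
  ∂Q/∂x = 4*x
  ∂P/∂y = -3*x + 2*y
  integrand = ∂Q/∂x - ∂P/∂y = 7*x - 2*y.
Integrating over R: integral_0^1 integral_0^1 (7*x - 2*y) dx dy = 5/2.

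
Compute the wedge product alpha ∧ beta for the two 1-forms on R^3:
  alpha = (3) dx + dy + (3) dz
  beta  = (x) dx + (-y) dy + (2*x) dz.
alpha ∧ beta = (-x - 3*y) dx ∧ dy + (3*x) dx ∧ dz + (2*x + 3*y) dy ∧ dz

Distribute the wedge, using dx_i ∧ dx_j = -dx_j ∧ dx_i and dx_i ∧ dx_i = 0. For each pair (i, j) with i < j, the coefficient of dx_i ∧ dx_j in alpha ∧ beta is (alpha_i * beta_j - alpha_j * beta_i). Collecting: alpha ∧ beta = (-x - 3*y) dx ∧ dy + (3*x) dx ∧ dz + (2*x + 3*y) dy ∧ dz.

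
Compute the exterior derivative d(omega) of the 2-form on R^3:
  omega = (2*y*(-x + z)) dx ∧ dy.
d(omega) = (2*y) dx ∧ dy ∧ dz

For a 2-form omega = sum_{i<j} g_{ij} dx_i ∧ dx_j, the exterior derivative is
  d(omega) = sum_{i<j} d(g_{ij}) ∧ dx_i ∧ dx_j = sum_{i<j, k} (∂g_{ij}/∂x_k) dx_k ∧ dx_i ∧ dx_j.
Expand each term, using dx_k ∧ dx_i ∧ dx_j = sgn(permutation) dx_{(a)} ∧ dx_{(b)} ∧ dx_{(c)} with (a < b < c) sorted:
  d(2*y*(-x + z)) includes (∂/∂z)(2*y*(-x + z)) dz = (2*y) dz, which multiplied by dx ∧ dy gives (2*y) dx ∧ dy ∧ dz
Collecting like 3-forms: d(omega) = (2*y) dx ∧ dy ∧ dz.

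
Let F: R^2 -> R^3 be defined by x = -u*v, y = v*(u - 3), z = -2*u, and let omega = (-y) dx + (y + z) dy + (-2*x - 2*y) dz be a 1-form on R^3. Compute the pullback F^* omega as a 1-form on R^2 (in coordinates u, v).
F^* omega = (2*v*(u*v - u - 3*v - 6)) du + (2*u^2*v - 2*u^2 - 9*u*v + 6*u + 9*v) dv

Using F^*(f dg) = (f ∘ F) d(g ∘ F), substitute each coordinate x_i by F_i(u, v) in f_i, and replace dx_i by d F_i = (∂F_i/∂u) du + (∂F_i/∂v) dv.
  For the x component: f_1(F) = v*(3 - u); d F_1 = (-v) du + (-u) dv
  For the y component: f_2(F) = u*v - 2*u - 3*v; d F_2 = (v) du + (u - 3) dv
  For the z component: f_3(F) = 6*v; d F_3 = (-2) du + (0) dv
Combining and collecting du, dv coefficients:
  coeff of du: 2*v*(u*v - u - 3*v - 6)
  coeff of dv: 2*u^2*v - 2*u^2 - 9*u*v + 6*u + 9*v
F^* omega = (2*v*(u*v - u - 3*v - 6)) du + (2*u^2*v - 2*u^2 - 9*u*v + 6*u + 9*v) dv.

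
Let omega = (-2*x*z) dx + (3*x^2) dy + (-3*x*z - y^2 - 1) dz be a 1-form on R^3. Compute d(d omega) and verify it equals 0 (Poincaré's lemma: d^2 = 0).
d(d omega) = 0

Step 1: d omega = sum_{i<j} (∂f_j/∂x_i - ∂f_i/∂x_j) dx_i ∧ dx_j:
  coeff of dx ∧ dy: 6*x
  coeff of dx ∧ dz: 2*x - 3*z
  coeff of dy ∧ dz: -2*y
Step 2: Apply d again to each 2-form coefficient. The only possible 3-form in R^3 is dx ∧ dy ∧ dz, with coefficient
  ∂(coeff of dy∧dz)/∂x - ∂(coeff of dx∧dz)/∂y + ∂(coeff of dx∧dy)/∂z
  = ∂/∂x (-2*y) - ∂/∂y (2*x - 3*z) + ∂/∂z (6*x).
Each of these terms simplifies to sums of mixed partials that cancel in pairs. The result is 0 (by equality of mixed partials for smooth functions — Schwarz / Clairaut).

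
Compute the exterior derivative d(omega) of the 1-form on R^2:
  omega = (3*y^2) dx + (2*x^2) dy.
d(omega) = (4*x - 6*y) dx ∧ dy

For a 1-form omega = sum_i f_i dx_i, the exterior derivative is
  d(omega) = sum_{i < j} (∂f_j/∂x_i - ∂f_i/∂x_j) dx_i ∧ dx_j.
  coefficient of dx ∧ dy: ∂f_2/∂x - ∂f_1/∂y = ∂(2*x^2)/∂x - ∂(3*y^2)/∂y = 4*x - 6*y
Assembling: d(omega) = (4*x - 6*y) dx ∧ dy.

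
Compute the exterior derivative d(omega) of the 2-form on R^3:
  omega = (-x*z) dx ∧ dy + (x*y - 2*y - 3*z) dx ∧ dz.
d(omega) = (2 - 2*x) dx ∧ dy ∧ dz

For a 2-form omega = sum_{i<j} g_{ij} dx_i ∧ dx_j, the exterior derivative is
  d(omega) = sum_{i<j} d(g_{ij}) ∧ dx_i ∧ dx_j = sum_{i<j, k} (∂g_{ij}/∂x_k) dx_k ∧ dx_i ∧ dx_j.
Expand each term, using dx_k ∧ dx_i ∧ dx_j = sgn(permutation) dx_{(a)} ∧ dx_{(b)} ∧ dx_{(c)} with (a < b < c) sorted:
  d(-x*z) includes (∂/∂z)(-x*z) dz = (-x) dz, which multiplied by dx ∧ dy gives (-x) dx ∧ dy ∧ dz
  d(x*y - 2*y - 3*z) includes (∂/∂y)(x*y - 2*y - 3*z) dy = (x - 2) dy, which multiplied by dx ∧ dz gives (2 - x) dx ∧ dy ∧ dz
Collecting like 3-forms: d(omega) = (2 - 2*x) dx ∧ dy ∧ dz.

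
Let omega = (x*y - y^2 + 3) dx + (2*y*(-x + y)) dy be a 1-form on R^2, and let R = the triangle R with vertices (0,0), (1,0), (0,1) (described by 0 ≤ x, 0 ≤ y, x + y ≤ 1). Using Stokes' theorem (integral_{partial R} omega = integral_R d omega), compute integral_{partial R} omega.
integral_(partial R) omega = -1/6

Stokes: integral_partial_R omega = integral_R d omega with d omega = (∂Q/∂x - ∂P/∂y) dx ∧ dy.
  ∂Q/∂x = -2*y
  ∂P/∂y = x - 2*y
  integrand = ∂Q/∂x - ∂P/∂y = -x.
Integrating over R: integral_0^1 integral_0^{1-x} (-x) dy dx = -1/6.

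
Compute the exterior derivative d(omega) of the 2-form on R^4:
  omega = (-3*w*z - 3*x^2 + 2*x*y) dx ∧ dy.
d(omega) = (-3*w) dx ∧ dy ∧ dz + (-3*z) dx ∧ dy ∧ dw

For a 2-form omega = sum_{i<j} g_{ij} dx_i ∧ dx_j, the exterior derivative is
  d(omega) = sum_{i<j} d(g_{ij}) ∧ dx_i ∧ dx_j = sum_{i<j, k} (∂g_{ij}/∂x_k) dx_k ∧ dx_i ∧ dx_j.
Expand each term, using dx_k ∧ dx_i ∧ dx_j = sgn(permutation) dx_{(a)} ∧ dx_{(b)} ∧ dx_{(c)} with (a < b < c) sorted:
  d(-3*w*z - 3*x^2 + 2*x*y) includes (∂/∂z)(-3*w*z - 3*x^2 + 2*x*y) dz = (-3*w) dz, which multiplied by dx ∧ dy gives (-3*w) dx ∧ dy ∧ dz
  d(-3*w*z - 3*x^2 + 2*x*y) includes (∂/∂w)(-3*w*z - 3*x^2 + 2*x*y) dw = (-3*z) dw, which multiplied by dx ∧ dy gives (-3*z) dx ∧ dy ∧ dw
Collecting like 3-forms: d(omega) = (-3*w) dx ∧ dy ∧ dz + (-3*z) dx ∧ dy ∧ dw.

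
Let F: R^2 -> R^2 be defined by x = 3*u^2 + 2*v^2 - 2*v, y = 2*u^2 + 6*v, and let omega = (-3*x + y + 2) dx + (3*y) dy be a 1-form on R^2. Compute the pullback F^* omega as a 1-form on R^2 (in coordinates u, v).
F^* omega = (6*u*(-3*u^2 - 6*v^2 + 24*v + 2)) du + (-28*u^2*v + 50*u^2 - 24*v^3 + 60*v^2 + 92*v - 4) dv

Using F^*(f dg) = (f ∘ F) d(g ∘ F), substitute each coordinate x_i by F_i(u, v) in f_i, and replace dx_i by d F_i = (∂F_i/∂u) du + (∂F_i/∂v) dv.
  For the x component: f_1(F) = -7*u^2 - 6*v^2 + 12*v + 2; d F_1 = (6*u) du + (4*v - 2) dv
  For the y component: f_2(F) = 6*u^2 + 18*v; d F_2 = (4*u) du + (6) dv
Combining and collecting du, dv coefficients:
  coeff of du: 6*u*(-3*u^2 - 6*v^2 + 24*v + 2)
  coeff of dv: -28*u^2*v + 50*u^2 - 24*v^3 + 60*v^2 + 92*v - 4
F^* omega = (6*u*(-3*u^2 - 6*v^2 + 24*v + 2)) du + (-28*u^2*v + 50*u^2 - 24*v^3 + 60*v^2 + 92*v - 4) dv.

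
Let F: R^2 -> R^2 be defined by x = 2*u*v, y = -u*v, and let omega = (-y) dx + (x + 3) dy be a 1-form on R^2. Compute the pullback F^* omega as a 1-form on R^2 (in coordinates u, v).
F^* omega = (-3*v) du + (-3*u) dv

Using F^*(f dg) = (f ∘ F) d(g ∘ F), substitute each coordinate x_i by F_i(u, v) in f_i, and replace dx_i by d F_i = (∂F_i/∂u) du + (∂F_i/∂v) dv.
  For the x component: f_1(F) = u*v; d F_1 = (2*v) du + (2*u) dv
  For the y component: f_2(F) = 2*u*v + 3; d F_2 = (-v) du + (-u) dv
Combining and collecting du, dv coefficients:
  coeff of du: -3*v
  coeff of dv: -3*u
F^* omega = (-3*v) du + (-3*u) dv.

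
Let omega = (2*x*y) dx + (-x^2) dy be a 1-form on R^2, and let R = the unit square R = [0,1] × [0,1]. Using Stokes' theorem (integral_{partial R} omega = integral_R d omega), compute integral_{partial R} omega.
integral_(partial R) omega = -2

Stokes: integral_partial_R omega = integral_R d omega with d omega = (∂Q/∂x - ∂P/∂y) dx ∧ dy.
  ∂Q/∂x = -2*x
  ∂P/∂y = 2*x
  integrand = ∂Q/∂x - ∂P/∂y = -4*x.
Integrating over R: integral_0^1 integral_0^1 (-4*x) dx dy = -2.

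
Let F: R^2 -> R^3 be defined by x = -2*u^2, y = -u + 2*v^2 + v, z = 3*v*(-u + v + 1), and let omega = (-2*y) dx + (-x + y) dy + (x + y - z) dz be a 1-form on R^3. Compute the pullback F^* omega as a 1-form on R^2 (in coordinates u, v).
F^* omega = (6*u^2*v - 10*u^2 + 7*u*v^2 + 11*u*v + u + 3*v^3 + 4*v^2 - v) du + (6*u^3 - 13*u^2*v - u^2 + 21*u*v^2 + 5*u*v - 4*u + 2*v^3 - 9*v^2 - 5*v) dv

Using F^*(f dg) = (f ∘ F) d(g ∘ F), substitute each coordinate x_i by F_i(u, v) in f_i, and replace dx_i by d F_i = (∂F_i/∂u) du + (∂F_i/∂v) dv.
  For the x component: f_1(F) = 2*u - 4*v^2 - 2*v; d F_1 = (-4*u) du + (0) dv
  For the y component: f_2(F) = 2*u^2 - u + 2*v^2 + v; d F_2 = (-1) du + (4*v + 1) dv
  For the z component: f_3(F) = -2*u^2 + 3*u*v - u - v^2 - 2*v; d F_3 = (-3*v) du + (-3*u + 6*v + 3) dv
Combining and collecting du, dv coefficients:
  coeff of du: 6*u^2*v - 10*u^2 + 7*u*v^2 + 11*u*v + u + 3*v^3 + 4*v^2 - v
  coeff of dv: 6*u^3 - 13*u^2*v - u^2 + 21*u*v^2 + 5*u*v - 4*u + 2*v^3 - 9*v^2 - 5*v
F^* omega = (6*u^2*v - 10*u^2 + 7*u*v^2 + 11*u*v + u + 3*v^3 + 4*v^2 - v) du + (6*u^3 - 13*u^2*v - u^2 + 21*u*v^2 + 5*u*v - 4*u + 2*v^3 - 9*v^2 - 5*v) dv.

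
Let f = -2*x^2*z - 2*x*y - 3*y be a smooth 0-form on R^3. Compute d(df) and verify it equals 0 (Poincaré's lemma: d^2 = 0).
d(df) = 0

Step 1: df = sum_i (∂f/∂x_i) dx_i = (-4*x*z - 2*y) dx + (-2*x - 3) dy + (-2*x^2) dz.
Step 2: Apply d again. Using the 1-form formula, the coefficient of dx ∧ dy in d(df) is ∂^2 f/∂x ∂y - ∂^2 f/∂y ∂x = (-2) - (-2) = 0 (equality of mixed partials for smooth f).
Similarly for dx ∧ dz and dy ∧ dz — all coefficients vanish. So d(df) = 0.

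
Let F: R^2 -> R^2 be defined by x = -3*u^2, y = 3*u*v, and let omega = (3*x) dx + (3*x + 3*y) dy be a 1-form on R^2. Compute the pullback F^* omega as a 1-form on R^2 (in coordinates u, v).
F^* omega = (27*u*(2*u^2 - u*v + v^2)) du + (27*u^2*(-u + v)) dv

Using F^*(f dg) = (f ∘ F) d(g ∘ F), substitute each coordinate x_i by F_i(u, v) in f_i, and replace dx_i by d F_i = (∂F_i/∂u) du + (∂F_i/∂v) dv.
  For the x component: f_1(F) = -9*u^2; d F_1 = (-6*u) du + (0) dv
  For the y component: f_2(F) = 9*u*(-u + v); d F_2 = (3*v) du + (3*u) dv
Combining and collecting du, dv coefficients:
  coeff of du: 27*u*(2*u^2 - u*v + v^2)
  coeff of dv: 27*u^2*(-u + v)
F^* omega = (27*u*(2*u^2 - u*v + v^2)) du + (27*u^2*(-u + v)) dv.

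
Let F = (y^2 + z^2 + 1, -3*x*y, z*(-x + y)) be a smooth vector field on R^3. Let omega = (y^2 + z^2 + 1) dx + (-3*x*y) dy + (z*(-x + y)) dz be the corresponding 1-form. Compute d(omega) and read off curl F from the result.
d(omega) = (z) dy ∧ dz + (3*z) dz ∧ dx + (-5*y) dx ∧ dy; curl F = (z, 3*z, -5*y)

d omega = sum_{i<j} (∂f_j/∂x_i - ∂f_i/∂x_j) dx_i ∧ dx_j. Under the identification (dy ∧ dz, dz ∧ dx, dx ∧ dy) ↔ (e_x, e_y, e_z), the coefficients are exactly the components of curl F. Compute:
  ∂R/∂y - ∂Q/∂z = (z) - (0) = z
  ∂P/∂z - ∂R/∂x = (2*z) - (-z) = 3*z
  ∂Q/∂x - ∂P/∂y = (-3*y) - (2*y) = -5*y.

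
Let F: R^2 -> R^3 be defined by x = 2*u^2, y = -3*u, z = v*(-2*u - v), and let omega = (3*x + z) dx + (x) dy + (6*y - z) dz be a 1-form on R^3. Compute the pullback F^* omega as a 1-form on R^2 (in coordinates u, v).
F^* omega = (24*u^3 - 8*u^2*v - 6*u^2 - 8*u*v^2 + 36*u*v - 2*v^3) du + (-4*u^2*v + 36*u^2 - 6*u*v^2 + 36*u*v - 2*v^3) dv

Using F^*(f dg) = (f ∘ F) d(g ∘ F), substitute each coordinate x_i by F_i(u, v) in f_i, and replace dx_i by d F_i = (∂F_i/∂u) du + (∂F_i/∂v) dv.
  For the x component: f_1(F) = 6*u^2 - 2*u*v - v^2; d F_1 = (4*u) du + (0) dv
  For the y component: f_2(F) = 2*u^2; d F_2 = (-3) du + (0) dv
  For the z component: f_3(F) = 2*u*v - 18*u + v^2; d F_3 = (-2*v) du + (-2*u - 2*v) dv
Combining and collecting du, dv coefficients:
  coeff of du: 24*u^3 - 8*u^2*v - 6*u^2 - 8*u*v^2 + 36*u*v - 2*v^3
  coeff of dv: -4*u^2*v + 36*u^2 - 6*u*v^2 + 36*u*v - 2*v^3
F^* omega = (24*u^3 - 8*u^2*v - 6*u^2 - 8*u*v^2 + 36*u*v - 2*v^3) du + (-4*u^2*v + 36*u^2 - 6*u*v^2 + 36*u*v - 2*v^3) dv.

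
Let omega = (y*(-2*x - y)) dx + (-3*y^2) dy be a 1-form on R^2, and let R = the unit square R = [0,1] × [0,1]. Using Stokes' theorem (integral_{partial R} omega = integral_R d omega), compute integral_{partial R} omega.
integral_(partial R) omega = 2

Stokes: integral_partial_R omega = integral_R d omega with d omega = (∂Q/∂x - ∂P/∂y) dx ∧ dy.
  ∂Q/∂x = 0
  ∂P/∂y = -2*x - 2*y
  integrand = ∂Q/∂x - ∂P/∂y = 2*x + 2*y.
Integrating over R: integral_0^1 integral_0^1 (2*x + 2*y) dx dy = 2.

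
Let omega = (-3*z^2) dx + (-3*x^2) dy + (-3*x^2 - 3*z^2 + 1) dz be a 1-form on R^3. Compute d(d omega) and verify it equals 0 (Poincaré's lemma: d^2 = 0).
d(d omega) = 0

Step 1: d omega = sum_{i<j} (∂f_j/∂x_i - ∂f_i/∂x_j) dx_i ∧ dx_j:
  coeff of dx ∧ dy: -6*x
  coeff of dx ∧ dz: -6*x + 6*z
  coeff of dy ∧ dz: 0
Step 2: Apply d again to each 2-form coefficient. The only possible 3-form in R^3 is dx ∧ dy ∧ dz, with coefficient
  ∂(coeff of dy∧dz)/∂x - ∂(coeff of dx∧dz)/∂y + ∂(coeff of dx∧dy)/∂z
  = ∂/∂x (0) - ∂/∂y (-6*x + 6*z) + ∂/∂z (-6*x).
Each of these terms simplifies to sums of mixed partials that cancel in pairs. The result is 0 (by equality of mixed partials for smooth functions — Schwarz / Clairaut).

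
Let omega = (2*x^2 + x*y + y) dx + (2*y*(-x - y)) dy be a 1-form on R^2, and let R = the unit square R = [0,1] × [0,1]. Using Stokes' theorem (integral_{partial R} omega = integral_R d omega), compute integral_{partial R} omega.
integral_(partial R) omega = -5/2

Stokes: integral_partial_R omega = integral_R d omega with d omega = (∂Q/∂x - ∂P/∂y) dx ∧ dy.
  ∂Q/∂x = -2*y
  ∂P/∂y = x + 1
  integrand = ∂Q/∂x - ∂P/∂y = -x - 2*y - 1.
Integrating over R: integral_0^1 integral_0^1 (-x - 2*y - 1) dx dy = -5/2.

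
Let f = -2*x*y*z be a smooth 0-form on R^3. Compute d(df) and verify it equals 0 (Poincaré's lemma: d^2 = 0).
d(df) = 0

Step 1: df = sum_i (∂f/∂x_i) dx_i = (-2*y*z) dx + (-2*x*z) dy + (-2*x*y) dz.
Step 2: Apply d again. Using the 1-form formula, the coefficient of dx ∧ dy in d(df) is ∂^2 f/∂x ∂y - ∂^2 f/∂y ∂x = (-2*z) - (-2*z) = 0 (equality of mixed partials for smooth f).
Similarly for dx ∧ dz and dy ∧ dz — all coefficients vanish. So d(df) = 0.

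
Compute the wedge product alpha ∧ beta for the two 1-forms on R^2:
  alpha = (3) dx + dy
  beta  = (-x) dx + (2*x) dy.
alpha ∧ beta = (7*x) dx ∧ dy

Distribute the wedge, using dx_i ∧ dx_j = -dx_j ∧ dx_i and dx_i ∧ dx_i = 0. For each pair (i, j) with i < j, the coefficient of dx_i ∧ dx_j in alpha ∧ beta is (alpha_i * beta_j - alpha_j * beta_i). Collecting: alpha ∧ beta = (7*x) dx ∧ dy.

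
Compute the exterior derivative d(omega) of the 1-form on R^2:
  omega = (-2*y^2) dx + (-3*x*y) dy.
d(omega) = (y) dx ∧ dy

For a 1-form omega = sum_i f_i dx_i, the exterior derivative is
  d(omega) = sum_{i < j} (∂f_j/∂x_i - ∂f_i/∂x_j) dx_i ∧ dx_j.
  coefficient of dx ∧ dy: ∂f_2/∂x - ∂f_1/∂y = ∂(-3*x*y)/∂x - ∂(-2*y^2)/∂y = y
Assembling: d(omega) = (y) dx ∧ dy.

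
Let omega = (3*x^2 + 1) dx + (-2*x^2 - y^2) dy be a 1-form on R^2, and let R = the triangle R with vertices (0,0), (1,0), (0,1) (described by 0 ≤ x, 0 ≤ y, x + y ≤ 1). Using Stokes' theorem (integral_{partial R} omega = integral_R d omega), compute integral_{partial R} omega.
integral_(partial R) omega = -2/3

Stokes: integral_partial_R omega = integral_R d omega with d omega = (∂Q/∂x - ∂P/∂y) dx ∧ dy.
  ∂Q/∂x = -4*x
  ∂P/∂y = 0
  integrand = ∂Q/∂x - ∂P/∂y = -4*x.
Integrating over R: integral_0^1 integral_0^{1-x} (-4*x) dy dx = -2/3.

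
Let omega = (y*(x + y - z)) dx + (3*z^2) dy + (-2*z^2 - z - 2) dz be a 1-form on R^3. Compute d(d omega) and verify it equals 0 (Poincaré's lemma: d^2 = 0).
d(d omega) = 0

Step 1: d omega = sum_{i<j} (∂f_j/∂x_i - ∂f_i/∂x_j) dx_i ∧ dx_j:
  coeff of dx ∧ dy: -x - 2*y + z
  coeff of dx ∧ dz: y
  coeff of dy ∧ dz: -6*z
Step 2: Apply d again to each 2-form coefficient. The only possible 3-form in R^3 is dx ∧ dy ∧ dz, with coefficient
  ∂(coeff of dy∧dz)/∂x - ∂(coeff of dx∧dz)/∂y + ∂(coeff of dx∧dy)/∂z
  = ∂/∂x (-6*z) - ∂/∂y (y) + ∂/∂z (-x - 2*y + z).
Each of these terms simplifies to sums of mixed partials that cancel in pairs. The result is 0 (by equality of mixed partials for smooth functions — Schwarz / Clairaut).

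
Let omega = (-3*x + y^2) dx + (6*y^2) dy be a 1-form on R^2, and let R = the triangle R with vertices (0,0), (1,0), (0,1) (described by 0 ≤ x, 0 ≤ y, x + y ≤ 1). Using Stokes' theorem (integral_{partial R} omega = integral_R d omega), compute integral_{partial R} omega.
integral_(partial R) omega = -1/3

Stokes: integral_partial_R omega = integral_R d omega with d omega = (∂Q/∂x - ∂P/∂y) dx ∧ dy.
  ∂Q/∂x = 0
  ∂P/∂y = 2*y
  integrand = ∂Q/∂x - ∂P/∂y = -2*y.
Integrating over R: integral_0^1 integral_0^{1-x} (-2*y) dy dx = -1/3.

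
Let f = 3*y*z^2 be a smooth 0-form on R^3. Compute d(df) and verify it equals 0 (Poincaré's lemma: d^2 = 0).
d(df) = 0

Step 1: df = sum_i (∂f/∂x_i) dx_i = (0) dx + (3*z^2) dy + (6*y*z) dz.
Step 2: Apply d again. Using the 1-form formula, the coefficient of dx ∧ dy in d(df) is ∂^2 f/∂x ∂y - ∂^2 f/∂y ∂x = (0) - (0) = 0 (equality of mixed partials for smooth f).
Similarly for dx ∧ dz and dy ∧ dz — all coefficients vanish. So d(df) = 0.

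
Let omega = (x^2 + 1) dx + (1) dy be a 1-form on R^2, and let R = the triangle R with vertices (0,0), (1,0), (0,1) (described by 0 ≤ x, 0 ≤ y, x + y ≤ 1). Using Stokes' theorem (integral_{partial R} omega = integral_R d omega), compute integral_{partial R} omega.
integral_(partial R) omega = 0

Stokes: integral_partial_R omega = integral_R d omega with d omega = (∂Q/∂x - ∂P/∂y) dx ∧ dy.
  ∂Q/∂x = 0
  ∂P/∂y = 0
  integrand = ∂Q/∂x - ∂P/∂y = 0.
Integrating over R: integral_0^1 integral_0^{1-x} (0) dy dx = 0.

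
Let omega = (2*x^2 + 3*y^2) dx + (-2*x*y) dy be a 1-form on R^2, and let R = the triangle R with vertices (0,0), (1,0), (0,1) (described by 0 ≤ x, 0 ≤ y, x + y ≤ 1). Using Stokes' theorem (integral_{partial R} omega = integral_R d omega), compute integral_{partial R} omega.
integral_(partial R) omega = -4/3

Stokes: integral_partial_R omega = integral_R d omega with d omega = (∂Q/∂x - ∂P/∂y) dx ∧ dy.
  ∂Q/∂x = -2*y
  ∂P/∂y = 6*y
  integrand = ∂Q/∂x - ∂P/∂y = -8*y.
Integrating over R: integral_0^1 integral_0^{1-x} (-8*y) dy dx = -4/3.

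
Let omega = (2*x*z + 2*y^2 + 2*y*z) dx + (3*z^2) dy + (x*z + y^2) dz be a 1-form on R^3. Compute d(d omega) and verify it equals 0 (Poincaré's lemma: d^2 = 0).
d(d omega) = 0

Step 1: d omega = sum_{i<j} (∂f_j/∂x_i - ∂f_i/∂x_j) dx_i ∧ dx_j:
  coeff of dx ∧ dy: -4*y - 2*z
  coeff of dx ∧ dz: -2*x - 2*y + z
  coeff of dy ∧ dz: 2*y - 6*z
Step 2: Apply d again to each 2-form coefficient. The only possible 3-form in R^3 is dx ∧ dy ∧ dz, with coefficient
  ∂(coeff of dy∧dz)/∂x - ∂(coeff of dx∧dz)/∂y + ∂(coeff of dx∧dy)/∂z
  = ∂/∂x (2*y - 6*z) - ∂/∂y (-2*x - 2*y + z) + ∂/∂z (-4*y - 2*z).
Each of these terms simplifies to sums of mixed partials that cancel in pairs. The result is 0 (by equality of mixed partials for smooth functions — Schwarz / Clairaut).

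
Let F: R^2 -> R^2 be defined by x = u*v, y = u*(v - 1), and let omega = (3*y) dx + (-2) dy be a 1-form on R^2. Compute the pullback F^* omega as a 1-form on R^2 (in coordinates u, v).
F^* omega = (3*u*v^2 - 3*u*v - 2*v + 2) du + (u*(3*u*v - 3*u - 2)) dv

Using F^*(f dg) = (f ∘ F) d(g ∘ F), substitute each coordinate x_i by F_i(u, v) in f_i, and replace dx_i by d F_i = (∂F_i/∂u) du + (∂F_i/∂v) dv.
  For the x component: f_1(F) = 3*u*(v - 1); d F_1 = (v) du + (u) dv
  For the y component: f_2(F) = -2; d F_2 = (v - 1) du + (u) dv
Combining and collecting du, dv coefficients:
  coeff of du: 3*u*v^2 - 3*u*v - 2*v + 2
  coeff of dv: u*(3*u*v - 3*u - 2)
F^* omega = (3*u*v^2 - 3*u*v - 2*v + 2) du + (u*(3*u*v - 3*u - 2)) dv.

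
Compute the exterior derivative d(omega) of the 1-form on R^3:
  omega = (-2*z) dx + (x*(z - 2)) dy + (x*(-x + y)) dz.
d(omega) = (z - 2) dx ∧ dy + (-2*x + y + 2) dx ∧ dz

For a 1-form omega = sum_i f_i dx_i, the exterior derivative is
  d(omega) = sum_{i < j} (∂f_j/∂x_i - ∂f_i/∂x_j) dx_i ∧ dx_j.
  coefficient of dx ∧ dy: ∂f_2/∂x - ∂f_1/∂y = ∂(x*(z - 2))/∂x - ∂(-2*z)/∂y = z - 2
  coefficient of dx ∧ dz: ∂f_3/∂x - ∂f_1/∂z = ∂(x*(-x + y))/∂x - ∂(-2*z)/∂z = -2*x + y + 2
Assembling: d(omega) = (z - 2) dx ∧ dy + (-2*x + y + 2) dx ∧ dz.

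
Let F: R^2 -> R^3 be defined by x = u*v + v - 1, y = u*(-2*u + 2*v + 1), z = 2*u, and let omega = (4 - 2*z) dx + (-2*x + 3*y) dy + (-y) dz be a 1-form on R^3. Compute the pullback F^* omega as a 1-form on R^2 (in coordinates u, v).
F^* omega = (24*u^3 - 28*u^2*v - 14*u^2 + 8*u*v^2 + 10*u*v - 7*u - 4*v^2 + 6*v + 2) du + (-12*u^3 + 8*u^2*v + 2*u^2 - 4*u*v + 4*u + 4) dv

Using F^*(f dg) = (f ∘ F) d(g ∘ F), substitute each coordinate x_i by F_i(u, v) in f_i, and replace dx_i by d F_i = (∂F_i/∂u) du + (∂F_i/∂v) dv.
  For the x component: f_1(F) = 4 - 4*u; d F_1 = (v) du + (u + 1) dv
  For the y component: f_2(F) = -6*u^2 + 4*u*v + 3*u - 2*v + 2; d F_2 = (-4*u + 2*v + 1) du + (2*u) dv
  For the z component: f_3(F) = u*(2*u - 2*v - 1); d F_3 = (2) du + (0) dv
Combining and collecting du, dv coefficients:
  coeff of du: 24*u^3 - 28*u^2*v - 14*u^2 + 8*u*v^2 + 10*u*v - 7*u - 4*v^2 + 6*v + 2
  coeff of dv: -12*u^3 + 8*u^2*v + 2*u^2 - 4*u*v + 4*u + 4
F^* omega = (24*u^3 - 28*u^2*v - 14*u^2 + 8*u*v^2 + 10*u*v - 7*u - 4*v^2 + 6*v + 2) du + (-12*u^3 + 8*u^2*v + 2*u^2 - 4*u*v + 4*u + 4) dv.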